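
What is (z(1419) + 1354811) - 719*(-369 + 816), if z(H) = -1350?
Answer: 1032068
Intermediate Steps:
(z(1419) + 1354811) - 719*(-369 + 816) = (-1350 + 1354811) - 719*(-369 + 816) = 1353461 - 719*447 = 1353461 - 321393 = 1032068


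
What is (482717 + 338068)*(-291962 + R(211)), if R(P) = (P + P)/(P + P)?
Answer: -239637209385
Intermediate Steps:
R(P) = 1 (R(P) = (2*P)/((2*P)) = (2*P)*(1/(2*P)) = 1)
(482717 + 338068)*(-291962 + R(211)) = (482717 + 338068)*(-291962 + 1) = 820785*(-291961) = -239637209385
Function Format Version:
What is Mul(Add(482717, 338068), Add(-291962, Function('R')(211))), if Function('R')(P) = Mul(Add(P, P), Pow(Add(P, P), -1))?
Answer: -239637209385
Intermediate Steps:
Function('R')(P) = 1 (Function('R')(P) = Mul(Mul(2, P), Pow(Mul(2, P), -1)) = Mul(Mul(2, P), Mul(Rational(1, 2), Pow(P, -1))) = 1)
Mul(Add(482717, 338068), Add(-291962, Function('R')(211))) = Mul(Add(482717, 338068), Add(-291962, 1)) = Mul(820785, -291961) = -239637209385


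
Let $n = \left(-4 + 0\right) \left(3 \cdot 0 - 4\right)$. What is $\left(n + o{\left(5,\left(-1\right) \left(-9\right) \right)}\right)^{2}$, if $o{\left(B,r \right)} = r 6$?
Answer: $4900$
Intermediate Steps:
$n = 16$ ($n = - 4 \left(0 - 4\right) = \left(-4\right) \left(-4\right) = 16$)
$o{\left(B,r \right)} = 6 r$
$\left(n + o{\left(5,\left(-1\right) \left(-9\right) \right)}\right)^{2} = \left(16 + 6 \left(\left(-1\right) \left(-9\right)\right)\right)^{2} = \left(16 + 6 \cdot 9\right)^{2} = \left(16 + 54\right)^{2} = 70^{2} = 4900$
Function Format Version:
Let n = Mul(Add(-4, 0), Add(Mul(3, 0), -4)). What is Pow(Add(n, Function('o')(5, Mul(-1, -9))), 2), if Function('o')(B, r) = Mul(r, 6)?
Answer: 4900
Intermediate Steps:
n = 16 (n = Mul(-4, Add(0, -4)) = Mul(-4, -4) = 16)
Function('o')(B, r) = Mul(6, r)
Pow(Add(n, Function('o')(5, Mul(-1, -9))), 2) = Pow(Add(16, Mul(6, Mul(-1, -9))), 2) = Pow(Add(16, Mul(6, 9)), 2) = Pow(Add(16, 54), 2) = Pow(70, 2) = 4900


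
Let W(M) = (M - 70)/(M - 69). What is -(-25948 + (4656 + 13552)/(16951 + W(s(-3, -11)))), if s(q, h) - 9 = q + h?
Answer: 32549095260/1254449 ≈ 25947.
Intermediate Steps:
s(q, h) = 9 + h + q (s(q, h) = 9 + (q + h) = 9 + (h + q) = 9 + h + q)
W(M) = (-70 + M)/(-69 + M)
-(-25948 + (4656 + 13552)/(16951 + W(s(-3, -11)))) = -(-25948 + (4656 + 13552)/(16951 + (-70 + (9 - 11 - 3))/(-69 + (9 - 11 - 3)))) = -(-25948 + 18208/(16951 + (-70 - 5)/(-69 - 5))) = -(-25948 + 18208/(16951 - 75/(-74))) = -(-25948 + 18208/(16951 - 1/74*(-75))) = -(-25948 + 18208/(16951 + 75/74)) = -(-25948 + 18208/(1254449/74)) = -(-25948 + 18208*(74/1254449)) = -(-25948 + 1347392/1254449) = -1*(-32549095260/1254449) = 32549095260/1254449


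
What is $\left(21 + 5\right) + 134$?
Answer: $160$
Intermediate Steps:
$\left(21 + 5\right) + 134 = 26 + 134 = 160$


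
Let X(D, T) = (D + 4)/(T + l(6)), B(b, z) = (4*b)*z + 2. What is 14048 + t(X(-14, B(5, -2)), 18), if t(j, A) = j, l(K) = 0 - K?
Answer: 309061/22 ≈ 14048.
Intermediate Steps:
l(K) = -K
B(b, z) = 2 + 4*b*z (B(b, z) = 4*b*z + 2 = 2 + 4*b*z)
X(D, T) = (4 + D)/(-6 + T) (X(D, T) = (D + 4)/(T - 1*6) = (4 + D)/(T - 6) = (4 + D)/(-6 + T))
14048 + t(X(-14, B(5, -2)), 18) = 14048 + (4 - 14)/(-6 + (2 + 4*5*(-2))) = 14048 - 10/(-6 + (2 - 40)) = 14048 - 10/(-6 - 38) = 14048 - 10/(-44) = 14048 - 1/44*(-10) = 14048 + 5/22 = 309061/22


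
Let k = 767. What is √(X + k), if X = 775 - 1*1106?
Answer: 2*√109 ≈ 20.881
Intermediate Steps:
X = -331 (X = 775 - 1106 = -331)
√(X + k) = √(-331 + 767) = √436 = 2*√109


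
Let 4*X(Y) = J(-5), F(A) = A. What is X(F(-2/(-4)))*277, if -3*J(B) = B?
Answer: 1385/12 ≈ 115.42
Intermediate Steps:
J(B) = -B/3
X(Y) = 5/12 (X(Y) = (-⅓*(-5))/4 = (¼)*(5/3) = 5/12)
X(F(-2/(-4)))*277 = (5/12)*277 = 1385/12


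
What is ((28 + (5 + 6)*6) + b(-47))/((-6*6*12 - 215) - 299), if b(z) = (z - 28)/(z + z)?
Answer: -8911/88924 ≈ -0.10021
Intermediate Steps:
b(z) = (-28 + z)/(2*z) (b(z) = (-28 + z)/((2*z)) = (-28 + z)*(1/(2*z)) = (-28 + z)/(2*z))
((28 + (5 + 6)*6) + b(-47))/((-6*6*12 - 215) - 299) = ((28 + (5 + 6)*6) + (½)*(-28 - 47)/(-47))/((-6*6*12 - 215) - 299) = ((28 + 11*6) + (½)*(-1/47)*(-75))/((-36*12 - 215) - 299) = ((28 + 66) + 75/94)/((-432 - 215) - 299) = (94 + 75/94)/(-647 - 299) = (8911/94)/(-946) = (8911/94)*(-1/946) = -8911/88924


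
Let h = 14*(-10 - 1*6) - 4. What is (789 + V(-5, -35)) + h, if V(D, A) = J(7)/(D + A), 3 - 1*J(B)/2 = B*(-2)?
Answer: 11203/20 ≈ 560.15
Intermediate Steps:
J(B) = 6 + 4*B (J(B) = 6 - 2*B*(-2) = 6 - (-4)*B = 6 + 4*B)
V(D, A) = 34/(A + D) (V(D, A) = (6 + 4*7)/(D + A) = (6 + 28)/(A + D) = 34/(A + D))
h = -228 (h = 14*(-10 - 6) - 4 = 14*(-16) - 4 = -224 - 4 = -228)
(789 + V(-5, -35)) + h = (789 + 34/(-35 - 5)) - 228 = (789 + 34/(-40)) - 228 = (789 + 34*(-1/40)) - 228 = (789 - 17/20) - 228 = 15763/20 - 228 = 11203/20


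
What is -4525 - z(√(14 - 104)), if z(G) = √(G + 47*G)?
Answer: -4525 - 12*10^(¼)*√I ≈ -4540.1 - 15.089*I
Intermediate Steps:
z(G) = 4*√3*√G (z(G) = √(48*G) = 4*√3*√G)
-4525 - z(√(14 - 104)) = -4525 - 4*√3*√(√(14 - 104)) = -4525 - 4*√3*√(√(-90)) = -4525 - 4*√3*√(3*I*√10) = -4525 - 4*√3*√3*10^(¼)*√I = -4525 - 12*10^(¼)*√I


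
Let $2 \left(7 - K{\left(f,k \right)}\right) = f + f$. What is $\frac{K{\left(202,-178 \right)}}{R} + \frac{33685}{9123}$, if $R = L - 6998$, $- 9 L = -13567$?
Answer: $\frac{336111028}{90162609} \approx 3.7278$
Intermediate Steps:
$L = \frac{13567}{9}$ ($L = \left(- \frac{1}{9}\right) \left(-13567\right) = \frac{13567}{9} \approx 1507.4$)
$K{\left(f,k \right)} = 7 - f$ ($K{\left(f,k \right)} = 7 - \frac{f + f}{2} = 7 - \frac{2 f}{2} = 7 - f$)
$R = - \frac{49415}{9}$ ($R = \frac{13567}{9} - 6998 = - \frac{49415}{9} \approx -5490.6$)
$\frac{K{\left(202,-178 \right)}}{R} + \frac{33685}{9123} = \frac{7 - 202}{- \frac{49415}{9}} + \frac{33685}{9123} = \left(7 - 202\right) \left(- \frac{9}{49415}\right) + 33685 \cdot \frac{1}{9123} = \left(-195\right) \left(- \frac{9}{49415}\right) + \frac{33685}{9123} = \frac{351}{9883} + \frac{33685}{9123} = \frac{336111028}{90162609}$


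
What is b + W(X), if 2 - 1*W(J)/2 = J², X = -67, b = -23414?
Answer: -32388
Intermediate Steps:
W(J) = 4 - 2*J²
b + W(X) = -23414 + (4 - 2*(-67)²) = -23414 + (4 - 2*4489) = -23414 + (4 - 8978) = -23414 - 8974 = -32388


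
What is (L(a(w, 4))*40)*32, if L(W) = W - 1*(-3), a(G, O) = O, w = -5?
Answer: 8960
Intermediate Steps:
L(W) = 3 + W (L(W) = W + 3 = 3 + W)
(L(a(w, 4))*40)*32 = ((3 + 4)*40)*32 = (7*40)*32 = 280*32 = 8960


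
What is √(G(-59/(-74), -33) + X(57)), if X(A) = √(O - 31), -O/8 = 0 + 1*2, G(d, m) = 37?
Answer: √(37 + I*√47) ≈ 6.1086 + 0.56115*I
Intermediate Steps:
O = -16 (O = -8*(0 + 1*2) = -8*(0 + 2) = -8*2 = -16)
X(A) = I*√47 (X(A) = √(-16 - 31) = √(-47) = I*√47)
√(G(-59/(-74), -33) + X(57)) = √(37 + I*√47)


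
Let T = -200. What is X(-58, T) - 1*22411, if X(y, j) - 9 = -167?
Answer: -22569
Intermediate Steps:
X(y, j) = -158 (X(y, j) = 9 - 167 = -158)
X(-58, T) - 1*22411 = -158 - 1*22411 = -158 - 22411 = -22569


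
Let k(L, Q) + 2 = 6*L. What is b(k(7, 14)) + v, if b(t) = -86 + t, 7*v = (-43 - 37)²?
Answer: 6078/7 ≈ 868.29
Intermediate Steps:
k(L, Q) = -2 + 6*L
v = 6400/7 (v = (-43 - 37)²/7 = (⅐)*(-80)² = (⅐)*6400 = 6400/7 ≈ 914.29)
b(k(7, 14)) + v = (-86 + (-2 + 6*7)) + 6400/7 = (-86 + (-2 + 42)) + 6400/7 = (-86 + 40) + 6400/7 = -46 + 6400/7 = 6078/7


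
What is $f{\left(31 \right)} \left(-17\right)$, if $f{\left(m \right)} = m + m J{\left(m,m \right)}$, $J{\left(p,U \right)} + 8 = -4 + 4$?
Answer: $3689$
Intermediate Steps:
$J{\left(p,U \right)} = -8$ ($J{\left(p,U \right)} = -8 + \left(-4 + 4\right) = -8 + 0 = -8$)
$f{\left(m \right)} = - 7 m$ ($f{\left(m \right)} = m + m \left(-8\right) = m - 8 m = - 7 m$)
$f{\left(31 \right)} \left(-17\right) = \left(-7\right) 31 \left(-17\right) = \left(-217\right) \left(-17\right) = 3689$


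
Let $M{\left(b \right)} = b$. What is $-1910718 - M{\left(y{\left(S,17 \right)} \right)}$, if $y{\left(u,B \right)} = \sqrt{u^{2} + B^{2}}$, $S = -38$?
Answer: $-1910718 - \sqrt{1733} \approx -1.9108 \cdot 10^{6}$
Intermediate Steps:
$y{\left(u,B \right)} = \sqrt{B^{2} + u^{2}}$
$-1910718 - M{\left(y{\left(S,17 \right)} \right)} = -1910718 - \sqrt{17^{2} + \left(-38\right)^{2}} = -1910718 - \sqrt{289 + 1444} = -1910718 - \sqrt{1733}$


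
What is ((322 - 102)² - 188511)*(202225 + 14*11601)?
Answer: -51089934929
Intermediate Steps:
((322 - 102)² - 188511)*(202225 + 14*11601) = (220² - 188511)*(202225 + 162414) = (48400 - 188511)*364639 = -140111*364639 = -51089934929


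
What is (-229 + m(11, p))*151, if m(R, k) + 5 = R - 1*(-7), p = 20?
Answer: -32616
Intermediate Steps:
m(R, k) = 2 + R (m(R, k) = -5 + (R - 1*(-7)) = -5 + (R + 7) = -5 + (7 + R) = 2 + R)
(-229 + m(11, p))*151 = (-229 + (2 + 11))*151 = (-229 + 13)*151 = -216*151 = -32616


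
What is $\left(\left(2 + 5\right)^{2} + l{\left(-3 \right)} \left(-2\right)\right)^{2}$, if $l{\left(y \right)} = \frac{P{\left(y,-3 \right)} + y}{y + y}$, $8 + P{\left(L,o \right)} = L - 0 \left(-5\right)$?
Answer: $\frac{17689}{9} \approx 1965.4$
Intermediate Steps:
$P{\left(L,o \right)} = -8 + L$ ($P{\left(L,o \right)} = -8 + \left(L - 0 \left(-5\right)\right) = -8 + \left(L - 0\right) = -8 + \left(L + 0\right) = -8 + L$)
$l{\left(y \right)} = \frac{-8 + 2 y}{2 y}$ ($l{\left(y \right)} = \frac{\left(-8 + y\right) + y}{y + y} = \frac{-8 + 2 y}{2 y}$)
$\left(\left(2 + 5\right)^{2} + l{\left(-3 \right)} \left(-2\right)\right)^{2} = \left(\left(2 + 5\right)^{2} + \frac{-4 - 3}{-3} \left(-2\right)\right)^{2} = \left(7^{2} + \left(- \frac{1}{3}\right) \left(-7\right) \left(-2\right)\right)^{2} = \left(49 + \frac{7}{3} \left(-2\right)\right)^{2} = \left(49 - \frac{14}{3}\right)^{2} = \left(\frac{133}{3}\right)^{2} = \frac{17689}{9}$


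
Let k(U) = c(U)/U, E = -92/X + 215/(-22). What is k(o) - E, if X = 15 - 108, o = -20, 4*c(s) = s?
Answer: 36965/4092 ≈ 9.0335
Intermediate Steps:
c(s) = s/4
X = -93
E = -17971/2046 (E = -92/(-93) + 215/(-22) = -92*(-1/93) + 215*(-1/22) = 92/93 - 215/22 = -17971/2046 ≈ -8.7835)
k(U) = ¼ (k(U) = (U/4)/U = ¼)
k(o) - E = ¼ - 1*(-17971/2046) = ¼ + 17971/2046 = 36965/4092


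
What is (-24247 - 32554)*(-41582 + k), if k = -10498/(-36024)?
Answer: 538509239465/228 ≈ 2.3619e+9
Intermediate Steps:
k = 5249/18012 (k = -10498*(-1/36024) = 5249/18012 ≈ 0.29142)
(-24247 - 32554)*(-41582 + k) = (-24247 - 32554)*(-41582 + 5249/18012) = -56801*(-748969735/18012) = 538509239465/228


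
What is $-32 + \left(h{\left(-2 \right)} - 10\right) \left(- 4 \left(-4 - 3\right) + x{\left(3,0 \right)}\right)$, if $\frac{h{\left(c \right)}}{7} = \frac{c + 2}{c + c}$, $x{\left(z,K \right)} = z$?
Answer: $-342$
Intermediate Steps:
$h{\left(c \right)} = \frac{7 \left(2 + c\right)}{2 c}$ ($h{\left(c \right)} = 7 \frac{c + 2}{c + c} = 7 \frac{2 + c}{2 c} = \frac{7 \left(2 + c\right)}{2 c}$)
$-32 + \left(h{\left(-2 \right)} - 10\right) \left(- 4 \left(-4 - 3\right) + x{\left(3,0 \right)}\right) = -32 + \left(\left(\frac{7}{2} + \frac{7}{-2}\right) - 10\right) \left(- 4 \left(-4 - 3\right) + 3\right) = -32 + \left(\left(\frac{7}{2} + 7 \left(- \frac{1}{2}\right)\right) - 10\right) \left(- 4 \left(-4 - 3\right) + 3\right) = -32 + \left(\left(\frac{7}{2} - \frac{7}{2}\right) - 10\right) \left(\left(-4\right) \left(-7\right) + 3\right) = -32 + \left(0 - 10\right) \left(28 + 3\right) = -32 - 310 = -342$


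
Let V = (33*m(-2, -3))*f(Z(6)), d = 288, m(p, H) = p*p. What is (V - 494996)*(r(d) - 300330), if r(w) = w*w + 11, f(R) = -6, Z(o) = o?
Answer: 107771916500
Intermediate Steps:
m(p, H) = p**2
r(w) = 11 + w**2 (r(w) = w**2 + 11 = 11 + w**2)
V = -792 (V = (33*(-2)**2)*(-6) = (33*4)*(-6) = 132*(-6) = -792)
(V - 494996)*(r(d) - 300330) = (-792 - 494996)*((11 + 288**2) - 300330) = -495788*((11 + 82944) - 300330) = -495788*(82955 - 300330) = -495788*(-217375) = 107771916500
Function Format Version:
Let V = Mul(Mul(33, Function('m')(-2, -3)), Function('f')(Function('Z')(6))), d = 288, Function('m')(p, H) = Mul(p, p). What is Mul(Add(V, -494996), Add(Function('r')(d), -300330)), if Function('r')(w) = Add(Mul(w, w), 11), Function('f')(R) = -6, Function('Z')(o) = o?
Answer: 107771916500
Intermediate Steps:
Function('m')(p, H) = Pow(p, 2)
Function('r')(w) = Add(11, Pow(w, 2)) (Function('r')(w) = Add(Pow(w, 2), 11) = Add(11, Pow(w, 2)))
V = -792 (V = Mul(Mul(33, Pow(-2, 2)), -6) = Mul(Mul(33, 4), -6) = Mul(132, -6) = -792)
Mul(Add(V, -494996), Add(Function('r')(d), -300330)) = Mul(Add(-792, -494996), Add(Add(11, Pow(288, 2)), -300330)) = Mul(-495788, Add(Add(11, 82944), -300330)) = Mul(-495788, Add(82955, -300330)) = Mul(-495788, -217375) = 107771916500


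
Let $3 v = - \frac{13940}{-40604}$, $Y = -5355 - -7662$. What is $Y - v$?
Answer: $\frac{70251586}{30453} \approx 2306.9$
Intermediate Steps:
$Y = 2307$ ($Y = -5355 + 7662 = 2307$)
$v = \frac{3485}{30453}$ ($v = \frac{\left(-13940\right) \frac{1}{-40604}}{3} = \frac{\left(-13940\right) \left(- \frac{1}{40604}\right)}{3} = \frac{1}{3} \cdot \frac{3485}{10151} = \frac{3485}{30453} \approx 0.11444$)
$Y - v = 2307 - \frac{3485}{30453} = \frac{70251586}{30453}$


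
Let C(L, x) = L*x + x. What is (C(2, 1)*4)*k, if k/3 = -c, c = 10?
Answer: -360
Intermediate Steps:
C(L, x) = x + L*x
k = -30 (k = 3*(-1*10) = 3*(-10) = -30)
(C(2, 1)*4)*k = ((1*(1 + 2))*4)*(-30) = ((1*3)*4)*(-30) = (3*4)*(-30) = 12*(-30) = -360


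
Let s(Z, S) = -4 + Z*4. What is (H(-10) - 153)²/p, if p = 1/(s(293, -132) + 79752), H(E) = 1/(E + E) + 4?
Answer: 17977108303/10 ≈ 1.7977e+9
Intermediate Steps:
H(E) = 4 + 1/(2*E) (H(E) = 1/(2*E) + 4 = 4 + 1/(2*E))
s(Z, S) = -4 + 4*Z
p = 1/80920 (p = 1/((-4 + 4*293) + 79752) = 1/((-4 + 1172) + 79752) = 1/(1168 + 79752) = 1/80920 ≈ 1.2358e-5)
(H(-10) - 153)²/p = ((4 + (½)/(-10)) - 153)²/(1/80920) = ((4 + (½)*(-⅒)) - 153)²*80920 = ((4 - 1/20) - 153)²*80920 = (79/20 - 153)²*80920 = (-2981/20)²*80920 = (8886361/400)*80920 = 17977108303/10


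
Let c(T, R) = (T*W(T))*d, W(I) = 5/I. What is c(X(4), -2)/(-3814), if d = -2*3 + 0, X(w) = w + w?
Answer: 15/1907 ≈ 0.0078658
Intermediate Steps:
X(w) = 2*w
d = -6 (d = -6 + 0 = -6)
c(T, R) = -30 (c(T, R) = (T*(5/T))*(-6) = 5*(-6) = -30)
c(X(4), -2)/(-3814) = -30/(-3814) = -1/3814*(-30) = 15/1907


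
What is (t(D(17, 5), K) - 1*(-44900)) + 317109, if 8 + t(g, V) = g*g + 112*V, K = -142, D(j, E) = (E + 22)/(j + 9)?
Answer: 233962301/676 ≈ 3.4610e+5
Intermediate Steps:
D(j, E) = (22 + E)/(9 + j)
t(g, V) = -8 + g² + 112*V (t(g, V) = -8 + (g*g + 112*V) = -8 + (g² + 112*V) = -8 + g² + 112*V)
(t(D(17, 5), K) - 1*(-44900)) + 317109 = ((-8 + ((22 + 5)/(9 + 17))² + 112*(-142)) - 1*(-44900)) + 317109 = ((-8 + (27/26)² - 15904) + 44900) + 317109 = ((-8 + 729/676 - 15904) + 44900) + 317109 = (-10755783/676 + 44900) + 317109 = 19596617/676 + 317109 = 233962301/676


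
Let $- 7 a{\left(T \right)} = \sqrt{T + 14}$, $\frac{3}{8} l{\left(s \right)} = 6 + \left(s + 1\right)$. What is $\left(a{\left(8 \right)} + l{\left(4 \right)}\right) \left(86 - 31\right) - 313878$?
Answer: $- \frac{936794}{3} - \frac{55 \sqrt{22}}{7} \approx -3.123 \cdot 10^{5}$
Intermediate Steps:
$l{\left(s \right)} = \frac{56}{3} + \frac{8 s}{3}$ ($l{\left(s \right)} = \frac{8 \left(6 + \left(s + 1\right)\right)}{3} = \frac{8 \left(6 + \left(1 + s\right)\right)}{3} = \frac{8 \left(7 + s\right)}{3} = \frac{56}{3} + \frac{8 s}{3}$)
$a{\left(T \right)} = - \frac{\sqrt{14 + T}}{7}$ ($a{\left(T \right)} = - \frac{\sqrt{T + 14}}{7} = - \frac{\sqrt{14 + T}}{7}$)
$\left(a{\left(8 \right)} + l{\left(4 \right)}\right) \left(86 - 31\right) - 313878 = \left(- \frac{\sqrt{14 + 8}}{7} + \left(\frac{56}{3} + \frac{8}{3} \cdot 4\right)\right) \left(86 - 31\right) - 313878 = \left(- \frac{\sqrt{22}}{7} + \left(\frac{56}{3} + \frac{32}{3}\right)\right) 55 - 313878 = \left(- \frac{\sqrt{22}}{7} + \frac{88}{3}\right) 55 - 313878 = \left(\frac{88}{3} - \frac{\sqrt{22}}{7}\right) 55 - 313878 = \left(\frac{4840}{3} - \frac{55 \sqrt{22}}{7}\right) - 313878 = - \frac{936794}{3} - \frac{55 \sqrt{22}}{7}$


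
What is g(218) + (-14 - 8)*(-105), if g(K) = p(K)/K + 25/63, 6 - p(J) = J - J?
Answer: 15865684/6867 ≈ 2310.4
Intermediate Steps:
p(J) = 6 (p(J) = 6 - (J - J) = 6 - 1*0 = 6 + 0 = 6)
g(K) = 25/63 + 6/K (g(K) = 6/K + 25/63 = 25/63 + 6/K)
g(218) + (-14 - 8)*(-105) = (25/63 + 6/218) + (-14 - 8)*(-105) = (25/63 + 6*(1/218)) - 22*(-105) = (25/63 + 3/109) + 2310 = 2914/6867 + 2310 = 15865684/6867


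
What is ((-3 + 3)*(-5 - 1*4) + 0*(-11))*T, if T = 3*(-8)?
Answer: 0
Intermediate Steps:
T = -24
((-3 + 3)*(-5 - 1*4) + 0*(-11))*T = ((-3 + 3)*(-5 - 1*4) + 0*(-11))*(-24) = (0*(-5 - 4) + 0)*(-24) = (0*(-9) + 0)*(-24) = (0 + 0)*(-24) = 0*(-24) = 0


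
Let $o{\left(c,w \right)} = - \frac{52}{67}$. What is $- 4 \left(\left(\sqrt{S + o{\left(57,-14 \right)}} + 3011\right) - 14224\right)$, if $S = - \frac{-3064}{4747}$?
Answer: $44852 - \frac{8 i \sqrt{3304211061}}{318049} \approx 44852.0 - 1.4459 i$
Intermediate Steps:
$o{\left(c,w \right)} = - \frac{52}{67}$ ($o{\left(c,w \right)} = \left(-52\right) \frac{1}{67} = - \frac{52}{67}$)
$S = \frac{3064}{4747}$ ($S = - \frac{-3064}{4747} = \left(-1\right) \left(- \frac{3064}{4747}\right) = \frac{3064}{4747} \approx 0.64546$)
$- 4 \left(\left(\sqrt{S + o{\left(57,-14 \right)}} + 3011\right) - 14224\right) = - 4 \left(\left(\sqrt{\frac{3064}{4747} - \frac{52}{67}} + 3011\right) - 14224\right) = - 4 \left(\left(\sqrt{- \frac{41556}{318049}} + 3011\right) - 14224\right) = - 4 \left(\left(\frac{2 i \sqrt{3304211061}}{318049} + 3011\right) - 14224\right) = - 4 \left(\left(3011 + \frac{2 i \sqrt{3304211061}}{318049}\right) - 14224\right) = - 4 \left(-11213 + \frac{2 i \sqrt{3304211061}}{318049}\right) = 44852 - \frac{8 i \sqrt{3304211061}}{318049}$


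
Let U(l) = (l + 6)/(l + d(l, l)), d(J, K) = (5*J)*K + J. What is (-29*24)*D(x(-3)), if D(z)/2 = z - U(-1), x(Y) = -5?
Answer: 9280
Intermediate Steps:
d(J, K) = J + 5*J*K (d(J, K) = 5*J*K + J = J + 5*J*K)
U(l) = (6 + l)/(l + l*(1 + 5*l)) (U(l) = (l + 6)/(l + l*(1 + 5*l)) = (6 + l)/(l + l*(1 + 5*l)))
D(z) = -10/3 + 2*z (D(z) = 2*(z - (6 - 1)/((-1)*(2 + 5*(-1)))) = 2*(z - (-1)*5/(2 - 5)) = 2*(z - (-1)*5/(-3)) = 2*(z - (-1)*(-1)*5/3) = 2*(z - 1*5/3) = 2*(z - 5/3) = 2*(-5/3 + z) = -10/3 + 2*z)
(-29*24)*D(x(-3)) = (-29*24)*(-10/3 + 2*(-5)) = -696*(-10/3 - 10) = -696*(-40/3) = 9280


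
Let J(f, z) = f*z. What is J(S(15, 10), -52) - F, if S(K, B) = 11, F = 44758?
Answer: -45330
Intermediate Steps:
J(S(15, 10), -52) - F = 11*(-52) - 1*44758 = -572 - 44758 = -45330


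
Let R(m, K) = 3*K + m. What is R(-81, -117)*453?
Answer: -195696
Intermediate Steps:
R(m, K) = m + 3*K
R(-81, -117)*453 = (-81 + 3*(-117))*453 = (-81 - 351)*453 = -432*453 = -195696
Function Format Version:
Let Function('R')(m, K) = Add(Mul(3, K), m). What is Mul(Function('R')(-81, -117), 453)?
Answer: -195696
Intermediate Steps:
Function('R')(m, K) = Add(m, Mul(3, K))
Mul(Function('R')(-81, -117), 453) = Mul(Add(-81, Mul(3, -117)), 453) = Mul(Add(-81, -351), 453) = Mul(-432, 453) = -195696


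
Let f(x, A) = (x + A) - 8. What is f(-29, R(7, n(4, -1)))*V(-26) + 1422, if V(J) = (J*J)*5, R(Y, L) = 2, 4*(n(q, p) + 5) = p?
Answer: -116878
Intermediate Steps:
n(q, p) = -5 + p/4
V(J) = 5*J² (V(J) = J²*5 = 5*J²)
f(x, A) = -8 + A + x (f(x, A) = (A + x) - 8 = -8 + A + x)
f(-29, R(7, n(4, -1)))*V(-26) + 1422 = (-8 + 2 - 29)*(5*(-26)²) + 1422 = -175*676 + 1422 = -35*3380 + 1422 = -118300 + 1422 = -116878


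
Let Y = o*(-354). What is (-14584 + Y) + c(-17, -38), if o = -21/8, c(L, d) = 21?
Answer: -54535/4 ≈ -13634.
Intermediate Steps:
o = -21/8 (o = -21*⅛ = -21/8 ≈ -2.6250)
Y = 3717/4 (Y = -21/8*(-354) = 3717/4 ≈ 929.25)
(-14584 + Y) + c(-17, -38) = (-14584 + 3717/4) + 21 = -54619/4 + 21 = -54535/4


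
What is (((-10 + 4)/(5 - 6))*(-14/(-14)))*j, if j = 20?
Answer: 120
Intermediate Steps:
(((-10 + 4)/(5 - 6))*(-14/(-14)))*j = (((-10 + 4)/(5 - 6))*(-14/(-14)))*20 = ((-6/(-1))*(-14*(-1/14)))*20 = (-6*(-1)*1)*20 = (6*1)*20 = 6*20 = 120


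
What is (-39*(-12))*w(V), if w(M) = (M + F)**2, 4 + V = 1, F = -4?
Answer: 22932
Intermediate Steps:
V = -3 (V = -4 + 1 = -3)
w(M) = (-4 + M)**2 (w(M) = (M - 4)**2 = (-4 + M)**2)
(-39*(-12))*w(V) = (-39*(-12))*(-4 - 3)**2 = 468*(-7)**2 = 468*49 = 22932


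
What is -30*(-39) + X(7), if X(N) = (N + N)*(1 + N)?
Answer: 1282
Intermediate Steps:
X(N) = 2*N*(1 + N) (X(N) = (2*N)*(1 + N) = 2*N*(1 + N))
-30*(-39) + X(7) = -30*(-39) + 2*7*(1 + 7) = 1170 + 2*7*8 = 1170 + 112 = 1282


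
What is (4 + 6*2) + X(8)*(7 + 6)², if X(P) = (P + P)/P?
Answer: 354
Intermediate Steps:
X(P) = 2 (X(P) = (2*P)/P = 2)
(4 + 6*2) + X(8)*(7 + 6)² = (4 + 6*2) + 2*(7 + 6)² = (4 + 12) + 2*13² = 16 + 2*169 = 16 + 338 = 354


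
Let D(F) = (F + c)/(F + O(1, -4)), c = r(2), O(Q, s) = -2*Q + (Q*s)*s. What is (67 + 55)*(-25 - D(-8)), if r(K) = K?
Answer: -2928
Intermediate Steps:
O(Q, s) = -2*Q + Q*s²
c = 2
D(F) = (2 + F)/(14 + F) (D(F) = (F + 2)/(F + 1*(-2 + (-4)²)) = (2 + F)/(F + 1*(-2 + 16)) = (2 + F)/(F + 1*14) = (2 + F)/(F + 14) = (2 + F)/(14 + F))
(67 + 55)*(-25 - D(-8)) = (67 + 55)*(-25 - (2 - 8)/(14 - 8)) = 122*(-25 - (-6)/6) = 122*(-25 - 1*(-1)) = 122*(-25 + 1) = 122*(-24) = -2928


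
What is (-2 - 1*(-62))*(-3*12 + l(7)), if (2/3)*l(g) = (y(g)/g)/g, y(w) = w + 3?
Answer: -104940/49 ≈ -2141.6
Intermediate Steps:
y(w) = 3 + w
l(g) = 3*(3 + g)/(2*g**2) (l(g) = 3*(((3 + g)/g)/g)/2 = 3*((3 + g)/g**2)/2 = 3*(3 + g)/(2*g**2))
(-2 - 1*(-62))*(-3*12 + l(7)) = (-2 - 1*(-62))*(-3*12 + (3/2)*(3 + 7)/7**2) = (-2 + 62)*(-36 + (3/2)*(1/49)*10) = 60*(-36 + 15/49) = 60*(-1749/49) = -104940/49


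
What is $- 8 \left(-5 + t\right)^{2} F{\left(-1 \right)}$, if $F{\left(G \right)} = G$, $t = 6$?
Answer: $8$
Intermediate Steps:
$- 8 \left(-5 + t\right)^{2} F{\left(-1 \right)} = - 8 \left(-5 + 6\right)^{2} \left(-1\right) = - 8 \cdot 1^{2} \left(-1\right) = \left(-8\right) 1 \left(-1\right) = \left(-8\right) \left(-1\right) = 8$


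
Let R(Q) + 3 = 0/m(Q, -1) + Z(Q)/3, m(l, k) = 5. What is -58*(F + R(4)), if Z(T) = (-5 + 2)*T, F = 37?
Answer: -1740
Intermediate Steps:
Z(T) = -3*T
R(Q) = -3 - Q (R(Q) = -3 + (0/5 - 3*Q/3) = -3 + (0*(⅕) - 3*Q*(⅓)) = -3 + (0 - Q) = -3 - Q)
-58*(F + R(4)) = -58*(37 + (-3 - 1*4)) = -58*(37 + (-3 - 4)) = -58*(37 - 7) = -58*30 = -1740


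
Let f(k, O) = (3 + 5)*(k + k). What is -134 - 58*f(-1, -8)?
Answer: 794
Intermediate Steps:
f(k, O) = 16*k (f(k, O) = 8*(2*k) = 16*k)
-134 - 58*f(-1, -8) = -134 - 928*(-1) = -134 - 58*(-16) = -134 + 928 = 794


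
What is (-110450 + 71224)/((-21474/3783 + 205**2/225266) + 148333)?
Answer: -11142554270276/42133975709355 ≈ -0.26446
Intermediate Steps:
(-110450 + 71224)/((-21474/3783 + 205**2/225266) + 148333) = -39226/((-21474*1/3783 + 42025*(1/225266)) + 148333) = -39226/((-7158/1261 + 42025/225266) + 148333) = -39226/(-1559460503/284060426 + 148333) = -39226/42133975709355/284060426 = -39226*284060426/42133975709355 = -11142554270276/42133975709355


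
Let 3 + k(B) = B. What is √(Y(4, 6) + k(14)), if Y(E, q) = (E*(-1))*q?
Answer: I*√13 ≈ 3.6056*I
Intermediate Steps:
k(B) = -3 + B
Y(E, q) = -E*q (Y(E, q) = (-E)*q = -E*q)
√(Y(4, 6) + k(14)) = √(-1*4*6 + (-3 + 14)) = √(-24 + 11) = √(-13) = I*√13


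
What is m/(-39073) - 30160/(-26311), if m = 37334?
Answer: 196146806/1028049703 ≈ 0.19079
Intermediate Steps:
m/(-39073) - 30160/(-26311) = 37334/(-39073) - 30160/(-26311) = 37334*(-1/39073) - 30160*(-1/26311) = -37334/39073 + 30160/26311 = 196146806/1028049703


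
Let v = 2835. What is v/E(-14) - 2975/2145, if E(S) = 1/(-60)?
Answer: -72973495/429 ≈ -1.7010e+5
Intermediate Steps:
E(S) = -1/60
v/E(-14) - 2975/2145 = 2835/(-1/60) - 2975/2145 = 2835*(-60) - 2975*1/2145 = -170100 - 595/429 = -72973495/429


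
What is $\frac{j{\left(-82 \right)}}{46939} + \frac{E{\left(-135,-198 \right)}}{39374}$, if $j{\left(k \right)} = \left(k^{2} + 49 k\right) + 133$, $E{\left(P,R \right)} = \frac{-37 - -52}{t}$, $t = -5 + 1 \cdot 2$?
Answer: $\frac{111548091}{1848176186} \approx 0.060356$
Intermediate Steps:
$t = -3$ ($t = -5 + 2 = -3$)
$E{\left(P,R \right)} = -5$ ($E{\left(P,R \right)} = \frac{-37 - -52}{-3} = \left(-37 + 52\right) \left(- \frac{1}{3}\right) = 15 \left(- \frac{1}{3}\right) = -5$)
$j{\left(k \right)} = 133 + k^{2} + 49 k$
$\frac{j{\left(-82 \right)}}{46939} + \frac{E{\left(-135,-198 \right)}}{39374} = \frac{133 + \left(-82\right)^{2} + 49 \left(-82\right)}{46939} - \frac{5}{39374} = \left(133 + 6724 - 4018\right) \frac{1}{46939} - \frac{5}{39374} = 2839 \cdot \frac{1}{46939} - \frac{5}{39374} = \frac{2839}{46939} - \frac{5}{39374} = \frac{111548091}{1848176186}$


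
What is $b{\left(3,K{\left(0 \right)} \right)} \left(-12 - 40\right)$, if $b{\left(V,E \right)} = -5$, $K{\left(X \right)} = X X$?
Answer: $260$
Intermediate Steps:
$K{\left(X \right)} = X^{2}$
$b{\left(3,K{\left(0 \right)} \right)} \left(-12 - 40\right) = - 5 \left(-12 - 40\right) = \left(-5\right) \left(-52\right) = 260$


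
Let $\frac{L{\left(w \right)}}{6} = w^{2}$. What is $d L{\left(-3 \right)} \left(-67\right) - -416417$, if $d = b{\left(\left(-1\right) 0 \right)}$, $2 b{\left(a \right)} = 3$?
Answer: $410990$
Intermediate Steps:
$b{\left(a \right)} = \frac{3}{2}$ ($b{\left(a \right)} = \frac{1}{2} \cdot 3 = \frac{3}{2}$)
$d = \frac{3}{2} \approx 1.5$
$L{\left(w \right)} = 6 w^{2}$
$d L{\left(-3 \right)} \left(-67\right) - -416417 = \frac{3 \cdot 6 \left(-3\right)^{2}}{2} \left(-67\right) - -416417 = \frac{3 \cdot 6 \cdot 9}{2} \left(-67\right) + 416417 = \frac{3}{2} \cdot 54 \left(-67\right) + 416417 = 81 \left(-67\right) + 416417 = -5427 + 416417 = 410990$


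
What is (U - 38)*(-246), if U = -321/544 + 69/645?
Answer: 553620909/58480 ≈ 9466.8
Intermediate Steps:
U = -56503/116960 (U = -321*1/544 + 69*(1/645) = -321/544 + 23/215 = -56503/116960 ≈ -0.48310)
(U - 38)*(-246) = (-56503/116960 - 38)*(-246) = -4500983/116960*(-246) = 553620909/58480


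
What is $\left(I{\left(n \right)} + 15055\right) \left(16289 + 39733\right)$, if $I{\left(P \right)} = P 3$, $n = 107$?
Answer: $861394272$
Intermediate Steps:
$I{\left(P \right)} = 3 P$
$\left(I{\left(n \right)} + 15055\right) \left(16289 + 39733\right) = \left(3 \cdot 107 + 15055\right) \left(16289 + 39733\right) = \left(321 + 15055\right) 56022 = 15376 \cdot 56022 = 861394272$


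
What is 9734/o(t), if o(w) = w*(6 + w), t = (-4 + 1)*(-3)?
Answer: 9734/135 ≈ 72.104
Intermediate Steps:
t = 9 (t = -3*(-3) = 9)
9734/o(t) = 9734/((9*(6 + 9))) = 9734/((9*15)) = 9734/135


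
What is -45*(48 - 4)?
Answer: -1980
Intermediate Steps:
-45*(48 - 4) = -45*44 = -1980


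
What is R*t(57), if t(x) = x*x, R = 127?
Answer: 412623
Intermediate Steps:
t(x) = x²
R*t(57) = 127*57² = 127*3249 = 412623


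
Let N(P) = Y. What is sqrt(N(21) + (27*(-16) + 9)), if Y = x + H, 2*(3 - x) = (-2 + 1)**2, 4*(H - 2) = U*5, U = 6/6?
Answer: I*sqrt(1669)/2 ≈ 20.427*I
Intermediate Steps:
U = 1 (U = 6*(1/6) = 1)
H = 13/4 (H = 2 + (1*5)/4 = 2 + (1/4)*5 = 2 + 5/4 = 13/4 ≈ 3.2500)
x = 5/2 (x = 3 - (-2 + 1)**2/2 = 3 - 1/2*(-1)**2 = 3 - 1/2*1 = 3 - 1/2 = 5/2 ≈ 2.5000)
Y = 23/4 (Y = 5/2 + 13/4 = 23/4 ≈ 5.7500)
N(P) = 23/4
sqrt(N(21) + (27*(-16) + 9)) = sqrt(23/4 + (27*(-16) + 9)) = sqrt(23/4 + (-432 + 9)) = sqrt(23/4 - 423) = sqrt(-1669/4) = I*sqrt(1669)/2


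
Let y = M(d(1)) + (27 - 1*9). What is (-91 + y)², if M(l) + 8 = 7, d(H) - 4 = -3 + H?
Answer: 5476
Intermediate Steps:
d(H) = 1 + H (d(H) = 4 + (-3 + H) = 1 + H)
M(l) = -1 (M(l) = -8 + 7 = -1)
y = 17 (y = -1 + (27 - 1*9) = -1 + (27 - 9) = -1 + 18 = 17)
(-91 + y)² = (-91 + 17)² = (-74)² = 5476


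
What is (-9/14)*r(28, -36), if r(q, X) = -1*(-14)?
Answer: -9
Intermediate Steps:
r(q, X) = 14
(-9/14)*r(28, -36) = -9/14*14 = -9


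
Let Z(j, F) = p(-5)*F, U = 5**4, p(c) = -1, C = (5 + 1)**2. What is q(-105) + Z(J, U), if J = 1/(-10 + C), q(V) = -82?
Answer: -707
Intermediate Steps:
C = 36 (C = 6**2 = 36)
J = 1/26 (J = 1/(-10 + 36) = 1/26 ≈ 0.038462)
U = 625
Z(j, F) = -F
q(-105) + Z(J, U) = -82 - 1*625 = -82 - 625 = -707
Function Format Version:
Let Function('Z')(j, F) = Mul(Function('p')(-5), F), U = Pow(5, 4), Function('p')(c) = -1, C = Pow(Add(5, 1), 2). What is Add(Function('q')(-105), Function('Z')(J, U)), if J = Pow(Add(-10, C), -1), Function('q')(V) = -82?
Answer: -707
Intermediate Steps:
C = 36 (C = Pow(6, 2) = 36)
J = Rational(1, 26) (J = Pow(Add(-10, 36), -1) = Pow(26, -1) = Rational(1, 26) ≈ 0.038462)
U = 625
Function('Z')(j, F) = Mul(-1, F)
Add(Function('q')(-105), Function('Z')(J, U)) = Add(-82, Mul(-1, 625)) = Add(-82, -625) = -707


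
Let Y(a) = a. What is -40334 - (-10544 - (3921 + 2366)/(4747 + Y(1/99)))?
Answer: -13999307247/469954 ≈ -29789.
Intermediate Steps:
-40334 - (-10544 - (3921 + 2366)/(4747 + Y(1/99))) = -40334 - (-10544 - (3921 + 2366)/(4747 + 1/99)) = -40334 - (-10544 - 6287/(4747 + 1/99)) = -40334 - (-10544 - 6287/469954/99) = -40334 - (-10544 - 6287*99/469954) = -40334 - (-10544 - 1*622413/469954) = -40334 - (-10544 - 622413/469954) = -40334 - 1*(-4955817389/469954) = -40334 + 4955817389/469954 = -13999307247/469954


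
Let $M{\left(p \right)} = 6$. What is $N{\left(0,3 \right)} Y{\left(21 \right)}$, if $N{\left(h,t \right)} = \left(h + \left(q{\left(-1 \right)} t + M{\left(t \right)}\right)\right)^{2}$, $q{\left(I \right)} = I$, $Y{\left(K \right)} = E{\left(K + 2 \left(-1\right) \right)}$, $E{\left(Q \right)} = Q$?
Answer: $171$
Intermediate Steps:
$Y{\left(K \right)} = -2 + K$ ($Y{\left(K \right)} = K + 2 \left(-1\right) = K - 2 = -2 + K$)
$N{\left(h,t \right)} = \left(6 + h - t\right)^{2}$ ($N{\left(h,t \right)} = \left(h - \left(-6 + t\right)\right)^{2} = \left(6 + h - t\right)^{2}$)
$N{\left(0,3 \right)} Y{\left(21 \right)} = \left(6 + 0 - 3\right)^{2} \left(-2 + 21\right) = \left(6 + 0 - 3\right)^{2} \cdot 19 = 3^{2} \cdot 19 = 9 \cdot 19 = 171$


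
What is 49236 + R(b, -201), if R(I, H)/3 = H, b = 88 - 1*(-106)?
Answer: 48633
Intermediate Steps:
b = 194 (b = 88 + 106 = 194)
R(I, H) = 3*H
49236 + R(b, -201) = 49236 + 3*(-201) = 49236 - 603 = 48633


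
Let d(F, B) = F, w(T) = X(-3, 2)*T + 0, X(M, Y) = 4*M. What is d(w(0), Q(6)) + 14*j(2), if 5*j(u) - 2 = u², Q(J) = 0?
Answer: 84/5 ≈ 16.800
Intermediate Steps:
w(T) = -12*T (w(T) = (4*(-3))*T + 0 = -12*T + 0 = -12*T)
j(u) = ⅖ + u²/5
d(w(0), Q(6)) + 14*j(2) = -12*0 + 14*(⅖ + (⅕)*2²) = 0 + 14*(⅖ + (⅕)*4) = 0 + 14*(⅖ + ⅘) = 0 + 14*(6/5) = 0 + 84/5 = 84/5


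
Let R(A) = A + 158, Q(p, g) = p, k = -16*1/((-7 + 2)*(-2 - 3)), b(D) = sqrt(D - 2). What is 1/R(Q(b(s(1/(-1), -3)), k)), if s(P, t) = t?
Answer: 158/24969 - I*sqrt(5)/24969 ≈ 0.0063278 - 8.9554e-5*I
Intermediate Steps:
b(D) = sqrt(-2 + D)
k = -16/25 (k = -16/((-5*(-5))) = -16/25 ≈ -0.64000)
R(A) = 158 + A
1/R(Q(b(s(1/(-1), -3)), k)) = 1/(158 + sqrt(-2 - 3)) = 1/(158 + sqrt(-5)) = 1/(158 + I*sqrt(5))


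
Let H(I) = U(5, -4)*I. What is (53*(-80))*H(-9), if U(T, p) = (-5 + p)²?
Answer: 3090960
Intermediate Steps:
H(I) = 81*I (H(I) = (-5 - 4)²*I = (-9)²*I = 81*I)
(53*(-80))*H(-9) = (53*(-80))*(81*(-9)) = -4240*(-729) = 3090960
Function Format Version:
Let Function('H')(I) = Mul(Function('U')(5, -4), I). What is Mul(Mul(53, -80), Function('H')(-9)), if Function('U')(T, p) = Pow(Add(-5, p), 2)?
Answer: 3090960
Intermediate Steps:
Function('H')(I) = Mul(81, I) (Function('H')(I) = Mul(Pow(Add(-5, -4), 2), I) = Mul(Pow(-9, 2), I) = Mul(81, I))
Mul(Mul(53, -80), Function('H')(-9)) = Mul(Mul(53, -80), Mul(81, -9)) = Mul(-4240, -729) = 3090960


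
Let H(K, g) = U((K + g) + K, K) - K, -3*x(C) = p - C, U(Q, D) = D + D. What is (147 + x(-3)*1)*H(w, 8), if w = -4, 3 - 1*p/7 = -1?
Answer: -1640/3 ≈ -546.67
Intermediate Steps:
p = 28 (p = 21 - 7*(-1) = 21 + 7 = 28)
U(Q, D) = 2*D
x(C) = -28/3 + C/3 (x(C) = -(28 - C)/3 = -28/3 + C/3)
H(K, g) = K (H(K, g) = 2*K - K = K)
(147 + x(-3)*1)*H(w, 8) = (147 + (-28/3 + (1/3)*(-3))*1)*(-4) = (147 + (-28/3 - 1)*1)*(-4) = (147 - 31/3*1)*(-4) = (147 - 31/3)*(-4) = (410/3)*(-4) = -1640/3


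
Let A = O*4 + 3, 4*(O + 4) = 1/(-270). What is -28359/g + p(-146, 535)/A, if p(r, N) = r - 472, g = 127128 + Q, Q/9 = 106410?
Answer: 2621929899/55199942 ≈ 47.499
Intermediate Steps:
O = -4321/1080 (O = -4 + (¼)/(-270) = -4 + (¼)*(-1/270) = -4 - 1/1080 = -4321/1080 ≈ -4.0009)
Q = 957690 (Q = 9*106410 = 957690)
g = 1084818 (g = 127128 + 957690 = 1084818)
p(r, N) = -472 + r
A = -3511/270 (A = -4321/1080*4 + 3 = -4321/270 + 3 = -3511/270 ≈ -13.004)
-28359/g + p(-146, 535)/A = -28359/1084818 + (-472 - 146)/(-3511/270) = -28359*1/1084818 - 618*(-270/3511) = -411/15722 + 166860/3511 = 2621929899/55199942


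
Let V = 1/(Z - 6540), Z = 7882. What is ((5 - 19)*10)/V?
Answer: -187880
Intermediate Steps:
V = 1/1342 (V = 1/(7882 - 6540) = 1/1342 ≈ 0.00074516)
((5 - 19)*10)/V = ((5 - 19)*10)/(1/1342) = -14*10*1342 = -140*1342 = -187880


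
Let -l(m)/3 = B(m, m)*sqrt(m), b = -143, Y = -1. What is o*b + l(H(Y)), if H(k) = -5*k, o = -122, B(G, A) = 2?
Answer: 17446 - 6*sqrt(5) ≈ 17433.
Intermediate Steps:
l(m) = -6*sqrt(m)
o*b + l(H(Y)) = -122*(-143) - 6*sqrt(5) = 17446 - 6*sqrt(5)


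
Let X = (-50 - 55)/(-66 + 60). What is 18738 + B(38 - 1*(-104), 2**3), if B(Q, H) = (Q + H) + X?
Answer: 37811/2 ≈ 18906.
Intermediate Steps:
X = 35/2 (X = -105/(-6) = -105*(-1/6) = 35/2 ≈ 17.500)
B(Q, H) = 35/2 + H + Q (B(Q, H) = (Q + H) + 35/2 = (H + Q) + 35/2 = 35/2 + H + Q)
18738 + B(38 - 1*(-104), 2**3) = 18738 + (35/2 + 2**3 + (38 - 1*(-104))) = 18738 + (35/2 + 8 + (38 + 104)) = 18738 + (35/2 + 8 + 142) = 18738 + 335/2 = 37811/2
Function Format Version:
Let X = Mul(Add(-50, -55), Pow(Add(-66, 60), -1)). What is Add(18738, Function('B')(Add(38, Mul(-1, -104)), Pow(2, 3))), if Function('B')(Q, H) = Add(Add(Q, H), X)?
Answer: Rational(37811, 2) ≈ 18906.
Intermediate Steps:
X = Rational(35, 2) (X = Mul(-105, Pow(-6, -1)) = Mul(-105, Rational(-1, 6)) = Rational(35, 2) ≈ 17.500)
Function('B')(Q, H) = Add(Rational(35, 2), H, Q) (Function('B')(Q, H) = Add(Add(Q, H), Rational(35, 2)) = Add(Add(H, Q), Rational(35, 2)) = Add(Rational(35, 2), H, Q))
Add(18738, Function('B')(Add(38, Mul(-1, -104)), Pow(2, 3))) = Add(18738, Add(Rational(35, 2), Pow(2, 3), Add(38, Mul(-1, -104)))) = Add(18738, Add(Rational(35, 2), 8, Add(38, 104))) = Add(18738, Add(Rational(35, 2), 8, 142)) = Add(18738, Rational(335, 2)) = Rational(37811, 2)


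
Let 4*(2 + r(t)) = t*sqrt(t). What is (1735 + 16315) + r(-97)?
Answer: 18048 - 97*I*sqrt(97)/4 ≈ 18048.0 - 238.83*I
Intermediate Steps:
r(t) = -2 + t**(3/2)/4 (r(t) = -2 + (t*sqrt(t))/4 = -2 + t**(3/2)/4)
(1735 + 16315) + r(-97) = (1735 + 16315) + (-2 + (-97)**(3/2)/4) = 18050 + (-2 + (-97*I*sqrt(97))/4) = 18050 + (-2 - 97*I*sqrt(97)/4) = 18048 - 97*I*sqrt(97)/4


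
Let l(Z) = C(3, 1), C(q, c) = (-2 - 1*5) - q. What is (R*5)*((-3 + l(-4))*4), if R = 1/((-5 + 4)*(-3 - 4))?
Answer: -260/7 ≈ -37.143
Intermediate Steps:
C(q, c) = -7 - q (C(q, c) = (-2 - 5) - q = -7 - q)
l(Z) = -10 (l(Z) = -7 - 1*3 = -7 - 3 = -10)
R = ⅐ (R = 1/(-1*(-7)) = 1/7 = ⅐ ≈ 0.14286)
(R*5)*((-3 + l(-4))*4) = ((⅐)*5)*((-3 - 10)*4) = 5*(-13*4)/7 = (5/7)*(-52) = -260/7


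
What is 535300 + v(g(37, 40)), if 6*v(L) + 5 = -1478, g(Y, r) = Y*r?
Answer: 3210317/6 ≈ 5.3505e+5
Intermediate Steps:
v(L) = -1483/6 (v(L) = -⅚ + (⅙)*(-1478) = -⅚ - 739/3 = -1483/6)
535300 + v(g(37, 40)) = 535300 - 1483/6 = 3210317/6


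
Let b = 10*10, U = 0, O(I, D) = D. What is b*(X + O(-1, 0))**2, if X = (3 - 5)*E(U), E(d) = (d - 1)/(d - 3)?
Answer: 400/9 ≈ 44.444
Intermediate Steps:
E(d) = (-1 + d)/(-3 + d)
b = 100
X = -2/3 (X = (3 - 5)*((-1 + 0)/(-3 + 0)) = -2*(-1)/(-3) = -(-2)*(-1)/3 = -2*1/3 = -2/3 ≈ -0.66667)
b*(X + O(-1, 0))**2 = 100*(-2/3 + 0)**2 = 100*(-2/3)**2 = 100*(4/9) = 400/9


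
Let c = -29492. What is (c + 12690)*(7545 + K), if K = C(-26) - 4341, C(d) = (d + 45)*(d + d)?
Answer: -37233232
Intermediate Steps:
C(d) = 2*d*(45 + d) (C(d) = (45 + d)*(2*d) = 2*d*(45 + d))
K = -5329 (K = 2*(-26)*(45 - 26) - 4341 = 2*(-26)*19 - 4341 = -988 - 4341 = -5329)
(c + 12690)*(7545 + K) = (-29492 + 12690)*(7545 - 5329) = -16802*2216 = -37233232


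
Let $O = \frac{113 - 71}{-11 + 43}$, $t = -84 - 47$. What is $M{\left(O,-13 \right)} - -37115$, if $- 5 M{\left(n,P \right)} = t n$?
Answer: $\frac{2971951}{80} \approx 37149.0$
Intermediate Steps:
$t = -131$
$O = \frac{21}{16}$ ($O = \frac{42}{32} = 42 \cdot \frac{1}{32} = \frac{21}{16} \approx 1.3125$)
$M{\left(n,P \right)} = \frac{131 n}{5}$ ($M{\left(n,P \right)} = - \frac{\left(-131\right) n}{5} = \frac{131 n}{5}$)
$M{\left(O,-13 \right)} - -37115 = \frac{131}{5} \cdot \frac{21}{16} - -37115 = \frac{2751}{80} + 37115 = \frac{2971951}{80}$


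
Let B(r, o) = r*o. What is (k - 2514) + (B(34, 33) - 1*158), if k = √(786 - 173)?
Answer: -1550 + √613 ≈ -1525.2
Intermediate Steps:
B(r, o) = o*r
k = √613 ≈ 24.759
(k - 2514) + (B(34, 33) - 1*158) = (√613 - 2514) + (33*34 - 1*158) = (-2514 + √613) + (1122 - 158) = (-2514 + √613) + 964 = -1550 + √613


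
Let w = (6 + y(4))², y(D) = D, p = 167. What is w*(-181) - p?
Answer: -18267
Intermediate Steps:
w = 100 (w = (6 + 4)² = 10² = 100)
w*(-181) - p = 100*(-181) - 1*167 = -18100 - 167 = -18267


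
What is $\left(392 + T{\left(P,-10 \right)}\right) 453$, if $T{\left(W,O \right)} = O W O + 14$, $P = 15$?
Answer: $863418$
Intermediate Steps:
$T{\left(W,O \right)} = 14 + W O^{2}$ ($T{\left(W,O \right)} = W O^{2} + 14 = 14 + W O^{2}$)
$\left(392 + T{\left(P,-10 \right)}\right) 453 = \left(392 + \left(14 + 15 \left(-10\right)^{2}\right)\right) 453 = \left(392 + \left(14 + 15 \cdot 100\right)\right) 453 = \left(392 + \left(14 + 1500\right)\right) 453 = \left(392 + 1514\right) 453 = 1906 \cdot 453 = 863418$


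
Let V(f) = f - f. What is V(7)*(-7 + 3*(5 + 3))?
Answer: 0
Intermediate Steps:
V(f) = 0
V(7)*(-7 + 3*(5 + 3)) = 0*(-7 + 3*(5 + 3)) = 0*(-7 + 3*8) = 0*(-7 + 24) = 0*17 = 0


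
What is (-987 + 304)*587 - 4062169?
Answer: -4463090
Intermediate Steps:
(-987 + 304)*587 - 4062169 = -683*587 - 4062169 = -400921 - 4062169 = -4463090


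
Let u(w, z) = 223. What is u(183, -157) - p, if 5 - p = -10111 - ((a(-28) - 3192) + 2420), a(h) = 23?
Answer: -9144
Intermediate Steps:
p = 9367 (p = 5 - (-10111 - ((23 - 3192) + 2420)) = 5 - (-10111 - (-3169 + 2420)) = 5 - (-10111 - 1*(-749)) = 5 - (-10111 + 749) = 5 - 1*(-9362) = 5 + 9362 = 9367)
u(183, -157) - p = 223 - 1*9367 = 223 - 9367 = -9144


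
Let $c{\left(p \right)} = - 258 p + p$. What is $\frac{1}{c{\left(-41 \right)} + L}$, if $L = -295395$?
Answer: $- \frac{1}{284858} \approx -3.5105 \cdot 10^{-6}$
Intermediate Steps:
$c{\left(p \right)} = - 257 p$
$\frac{1}{c{\left(-41 \right)} + L} = \frac{1}{\left(-257\right) \left(-41\right) - 295395} = \frac{1}{10537 - 295395} = \frac{1}{-284858} = - \frac{1}{284858}$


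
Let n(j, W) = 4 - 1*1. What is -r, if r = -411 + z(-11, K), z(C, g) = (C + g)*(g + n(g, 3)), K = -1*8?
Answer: 316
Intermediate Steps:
n(j, W) = 3 (n(j, W) = 4 - 1 = 3)
K = -8
z(C, g) = (3 + g)*(C + g) (z(C, g) = (C + g)*(g + 3) = (C + g)*(3 + g) = (3 + g)*(C + g))
r = -316 (r = -411 + ((-8)**2 + 3*(-11) + 3*(-8) - 11*(-8)) = -411 + (64 - 33 - 24 + 88) = -411 + 95 = -316)
-r = -1*(-316) = 316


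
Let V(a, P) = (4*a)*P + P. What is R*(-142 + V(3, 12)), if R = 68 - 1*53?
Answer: 210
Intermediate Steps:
R = 15 (R = 68 - 53 = 15)
V(a, P) = P + 4*P*a (V(a, P) = 4*P*a + P = P + 4*P*a)
R*(-142 + V(3, 12)) = 15*(-142 + 12*(1 + 4*3)) = 15*(-142 + 12*(1 + 12)) = 15*(-142 + 12*13) = 15*(-142 + 156) = 15*14 = 210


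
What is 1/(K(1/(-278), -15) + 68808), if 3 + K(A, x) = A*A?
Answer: 77284/5317525621 ≈ 1.4534e-5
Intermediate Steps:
K(A, x) = -3 + A² (K(A, x) = -3 + A*A = -3 + A²)
1/(K(1/(-278), -15) + 68808) = 1/((-3 + (1/(-278))²) + 68808) = 1/((-3 + (-1/278)²) + 68808) = 1/((-3 + 1/77284) + 68808) = 1/(-231851/77284 + 68808) = 1/(5317525621/77284) = 77284/5317525621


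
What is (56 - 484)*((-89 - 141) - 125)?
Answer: 151940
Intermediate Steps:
(56 - 484)*((-89 - 141) - 125) = -428*(-230 - 125) = -428*(-355) = 151940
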